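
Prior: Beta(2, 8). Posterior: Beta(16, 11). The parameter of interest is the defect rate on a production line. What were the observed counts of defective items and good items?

Beta is conjugate to the binomial likelihood: posterior = Beta(α+s, β+f).
Match parameters: s=16−2=14, f=11−8=3.

14 defective items and 3 good items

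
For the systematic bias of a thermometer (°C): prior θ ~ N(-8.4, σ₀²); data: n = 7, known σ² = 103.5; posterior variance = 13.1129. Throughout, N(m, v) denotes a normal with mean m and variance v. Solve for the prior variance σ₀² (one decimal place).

Posterior precision equals prior precision plus data precision: 1/σ_n² = 1/σ₀² + n/σ².
So 1/σ₀² = 1/13.1129 − 7/103.5 = 0.076261 − 0.067633 = 0.008628.
Hence σ₀² = 1/0.008628 ≈ 115.9.

σ₀² = 115.9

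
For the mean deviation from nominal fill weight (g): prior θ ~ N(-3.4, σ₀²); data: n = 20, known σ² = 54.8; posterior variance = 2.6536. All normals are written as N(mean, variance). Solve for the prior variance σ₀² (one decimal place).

σ₀² = 84.2

For the Normal–Normal model with known σ², precisions add: τ_n = τ₀ + n/σ².
So 1/σ₀² = 1/2.6536 − 20/54.8 = 0.376847 − 0.364964 = 0.011883.
Hence σ₀² = 1/0.011883 ≈ 84.2.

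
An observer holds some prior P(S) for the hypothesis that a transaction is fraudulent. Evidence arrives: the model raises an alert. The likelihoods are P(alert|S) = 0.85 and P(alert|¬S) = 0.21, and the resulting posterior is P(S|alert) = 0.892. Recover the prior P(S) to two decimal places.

P(S) = 0.67

Bayes' rule in odds form gives O(S|E) = O(S)·[P(E|S)/P(E|¬S)], hence O(S) = O(S|E)/LR.
Posterior odds = 0.892/(1−0.892) = 8.2593. LR = 0.85/0.21 = 4.0476.
Prior odds = 8.2593/4.0476 = 2.0405, so P(S) = 2.0405/(1+2.0405) ≈ 0.67.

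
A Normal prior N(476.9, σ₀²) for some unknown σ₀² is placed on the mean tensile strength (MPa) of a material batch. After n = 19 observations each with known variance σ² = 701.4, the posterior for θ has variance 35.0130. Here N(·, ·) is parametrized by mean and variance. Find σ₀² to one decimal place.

For the Normal–Normal model with known σ², precisions add: τ_n = τ₀ + n/σ².
So 1/σ₀² = 1/35.0130 − 19/701.4 = 0.028561 − 0.027089 = 0.001472.
Hence σ₀² = 1/0.001472 ≈ 679.3.

σ₀² = 679.3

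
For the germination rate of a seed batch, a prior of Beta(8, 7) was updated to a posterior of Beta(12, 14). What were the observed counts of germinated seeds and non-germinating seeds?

4 germinated seeds and 7 non-germinating seeds

A Beta(a, b) prior with s successes and f failures in binomial data gives a Beta(a+s, b+f) posterior.
Match parameters: s=12−8=4, f=14−7=7.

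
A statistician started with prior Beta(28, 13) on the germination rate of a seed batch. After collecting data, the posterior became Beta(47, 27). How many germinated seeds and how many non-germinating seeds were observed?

19 germinated seeds and 14 non-germinating seeds

A Beta(a, b) prior with s successes and f failures in binomial data gives a Beta(a+s, b+f) posterior.
So s = 47 − 28 = 19 and f = 27 − 13 = 14.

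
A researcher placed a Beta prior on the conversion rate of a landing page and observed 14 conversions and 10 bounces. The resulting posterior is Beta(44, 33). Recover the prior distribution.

Beta(30, 23)

Under Beta–binomial conjugacy the posterior parameters are (α+s, β+f).
Subtract the data counts: 44−14=30, 33−10=23.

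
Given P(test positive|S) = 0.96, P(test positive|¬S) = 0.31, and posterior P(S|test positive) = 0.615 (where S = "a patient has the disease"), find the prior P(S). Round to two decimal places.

P(S) = 0.34

In odds form, posterior odds = prior odds × likelihood ratio, so prior odds = posterior odds ÷ LR.
Posterior odds = 0.615/(1−0.615) = 1.5974. LR = 0.96/0.31 = 3.0968.
Prior odds = 1.5974/3.0968 = 0.5158, so P(S) = 0.5158/(1+0.5158) ≈ 0.34.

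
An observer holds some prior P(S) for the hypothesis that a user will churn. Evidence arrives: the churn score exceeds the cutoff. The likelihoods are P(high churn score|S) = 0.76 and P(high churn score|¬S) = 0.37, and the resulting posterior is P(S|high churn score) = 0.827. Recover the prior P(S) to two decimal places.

P(S) = 0.70

In odds form, posterior odds = prior odds × likelihood ratio, so prior odds = posterior odds ÷ LR.
Posterior odds = 0.827/(1−0.827) = 4.7803. LR = 0.76/0.37 = 2.0541.
Prior odds = 4.7803/2.0541 = 2.3272, so P(S) = 2.3272/(1+2.3272) ≈ 0.70.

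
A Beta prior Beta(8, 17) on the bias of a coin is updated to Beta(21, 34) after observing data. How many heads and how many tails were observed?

A Beta(a, b) prior with s successes and f failures in binomial data gives a Beta(a+s, b+f) posterior.
Match parameters: s=21−8=13, f=34−17=17.

13 heads and 17 tails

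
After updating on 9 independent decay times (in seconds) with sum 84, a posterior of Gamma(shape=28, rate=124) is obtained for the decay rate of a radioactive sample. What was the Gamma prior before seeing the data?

Gamma(shape=19, rate=40)

Gamma–exponential conjugacy: posterior shape = α + n, posterior rate = β + Σtᵢ.
So α = 28 − 9 = 19 and β = 124 − 84 = 40.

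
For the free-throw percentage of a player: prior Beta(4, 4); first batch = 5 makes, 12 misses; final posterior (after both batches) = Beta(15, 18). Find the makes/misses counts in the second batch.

Sequential conjugate updates are equivalent to a single update on the pooled data, so total successes = posterior α − prior α and total failures = posterior β − prior β.
Total across both batches: 15−4=11 makes, 18−4=14 misses.
Subtract the first batch: 11−5=6 makes and 14−12=2 misses.

6 makes and 2 misses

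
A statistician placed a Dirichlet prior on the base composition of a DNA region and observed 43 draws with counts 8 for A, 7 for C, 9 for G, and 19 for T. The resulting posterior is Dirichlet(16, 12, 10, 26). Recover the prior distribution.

Dirichlet(8, 5, 1, 7)

For a Dirichlet(α) prior with multinomial counts c, the posterior is Dirichlet(α + c) componentwise.
Subtract each count from the matching posterior parameter: 16−8=8, 12−7=5, 10−9=1, 26−19=7.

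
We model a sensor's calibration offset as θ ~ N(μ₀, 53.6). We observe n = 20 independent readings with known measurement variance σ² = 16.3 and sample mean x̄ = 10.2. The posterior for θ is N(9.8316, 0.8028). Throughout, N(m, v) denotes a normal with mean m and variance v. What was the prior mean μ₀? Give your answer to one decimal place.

The posterior mean is a precision-weighted average: μ_n = (τ₀μ₀ + τ_data·x̄)/(τ₀+τ_data), with τ₀=1/σ₀² and τ_data=n/σ².
Here τ₀ = 1/53.6 = 0.018657 and τ_data = 20/16.3 = 1.226994, so τ_n = 1.245651.
Rearranging for μ₀: μ₀ = (μ_n·τ_n − τ_data·x̄)/τ₀ = (9.8316·1.245651 − 1.226994·10.2) / 0.018657 = -0.268596/0.018657 ≈ -14.4.

μ₀ = -14.4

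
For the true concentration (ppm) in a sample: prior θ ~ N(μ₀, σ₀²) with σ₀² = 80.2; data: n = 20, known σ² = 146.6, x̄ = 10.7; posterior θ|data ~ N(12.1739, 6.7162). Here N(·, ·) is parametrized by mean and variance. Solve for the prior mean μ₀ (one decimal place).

μ₀ = 28.3

The posterior mean is a precision-weighted average: μ_n = (τ₀μ₀ + τ_data·x̄)/(τ₀+τ_data), with τ₀=1/σ₀² and τ_data=n/σ².
Here τ₀ = 1/80.2 = 0.012469 and τ_data = 20/146.6 = 0.136426, so τ_n = 0.148895.
Rearranging for μ₀: μ₀ = (μ_n·τ_n − τ_data·x̄)/τ₀ = (12.1739·0.148895 − 0.136426·10.7) / 0.012469 = 0.352875/0.012469 ≈ 28.3.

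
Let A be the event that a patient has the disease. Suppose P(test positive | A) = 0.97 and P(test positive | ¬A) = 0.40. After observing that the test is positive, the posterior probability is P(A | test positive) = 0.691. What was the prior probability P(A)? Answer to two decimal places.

P(A) = 0.48

Bayes' rule in odds form gives O(A|E) = O(A)·[P(E|A)/P(E|¬A)], hence O(A) = O(A|E)/LR.
Posterior odds = 0.691/(1−0.691) = 2.2362. LR = 0.97/0.40 = 2.4250.
Prior odds = 2.2362/2.4250 = 0.9221, so P(A) = 0.9221/(1+0.9221) ≈ 0.48.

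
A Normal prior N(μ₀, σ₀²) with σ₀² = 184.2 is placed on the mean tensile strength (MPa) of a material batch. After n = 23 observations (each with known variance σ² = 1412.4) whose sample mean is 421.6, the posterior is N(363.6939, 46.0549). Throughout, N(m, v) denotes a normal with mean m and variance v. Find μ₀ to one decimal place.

The posterior mean is a precision-weighted average: μ_n = (τ₀μ₀ + τ_data·x̄)/(τ₀+τ_data), with τ₀=1/σ₀² and τ_data=n/σ².
Here τ₀ = 1/184.2 = 0.005429 and τ_data = 23/1412.4 = 0.016284, so τ_n = 0.021713.
Rearranging for μ₀: μ₀ = (μ_n·τ_n − τ_data·x̄)/τ₀ = (363.6939·0.021713 − 0.016284·421.6) / 0.005429 = 1.031551/0.005429 ≈ 190.0.

μ₀ = 190.0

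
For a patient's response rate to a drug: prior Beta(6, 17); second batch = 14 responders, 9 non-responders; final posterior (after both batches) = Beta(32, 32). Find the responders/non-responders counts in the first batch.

12 responders and 6 non-responders

Sequential conjugate updates are equivalent to a single update on the pooled data, so total successes = posterior α − prior α and total failures = posterior β − prior β.
Total across both batches: 32−6=26 responders, 32−17=15 non-responders.
Subtract the second batch: 26−14=12 responders and 15−9=6 non-responders.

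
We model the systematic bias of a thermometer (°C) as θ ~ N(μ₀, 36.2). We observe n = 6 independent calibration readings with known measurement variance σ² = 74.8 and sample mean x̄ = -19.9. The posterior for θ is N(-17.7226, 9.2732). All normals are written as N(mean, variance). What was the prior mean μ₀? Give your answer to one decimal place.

μ₀ = -11.4

The posterior mean is a precision-weighted average: μ_n = (τ₀μ₀ + τ_data·x̄)/(τ₀+τ_data), with τ₀=1/σ₀² and τ_data=n/σ².
Here τ₀ = 1/36.2 = 0.027624 and τ_data = 6/74.8 = 0.080214, so τ_n = 0.107838.
Rearranging for μ₀: μ₀ = (μ_n·τ_n − τ_data·x̄)/τ₀ = (-17.7226·0.107838 − 0.080214·-19.9) / 0.027624 = -0.314911/0.027624 ≈ -11.4.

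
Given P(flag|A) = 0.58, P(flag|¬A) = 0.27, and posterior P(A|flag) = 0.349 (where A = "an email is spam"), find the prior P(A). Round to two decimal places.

P(A) = 0.20

In odds form, posterior odds = prior odds × likelihood ratio, so prior odds = posterior odds ÷ LR.
Posterior odds = 0.349/(1−0.349) = 0.5361. LR = 0.58/0.27 = 2.1481.
Prior odds = 0.5361/2.1481 = 0.2496, so P(A) = 0.2496/(1+0.2496) ≈ 0.20.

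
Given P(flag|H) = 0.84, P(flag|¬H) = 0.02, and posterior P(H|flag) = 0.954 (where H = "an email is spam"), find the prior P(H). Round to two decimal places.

Bayes' rule in odds form gives O(H|E) = O(H)·[P(E|H)/P(E|¬H)], hence O(H) = O(H|E)/LR.
Posterior odds = 0.954/(1−0.954) = 20.7391. LR = 0.84/0.02 = 42.0000.
Prior odds = 20.7391/42.0000 = 0.4938, so P(H) = 0.4938/(1+0.4938) ≈ 0.33.

P(H) = 0.33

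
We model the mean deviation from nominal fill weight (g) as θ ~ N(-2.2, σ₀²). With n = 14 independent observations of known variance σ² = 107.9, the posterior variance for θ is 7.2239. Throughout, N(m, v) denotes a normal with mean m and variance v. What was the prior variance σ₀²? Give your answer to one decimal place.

Posterior precision equals prior precision plus data precision: 1/σ_n² = 1/σ₀² + n/σ².
So 1/σ₀² = 1/7.2239 − 14/107.9 = 0.138429 − 0.129750 = 0.008679.
Hence σ₀² = 1/0.008679 ≈ 115.2.

σ₀² = 115.2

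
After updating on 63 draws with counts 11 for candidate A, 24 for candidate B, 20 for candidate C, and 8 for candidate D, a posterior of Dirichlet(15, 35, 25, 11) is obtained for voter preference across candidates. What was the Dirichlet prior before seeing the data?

Dirichlet(4, 11, 5, 3)

For a Dirichlet(α) prior with multinomial counts c, the posterior is Dirichlet(α + c) componentwise.
Subtract each count from the matching posterior parameter: 15−11=4, 35−24=11, 25−20=5, 11−8=3.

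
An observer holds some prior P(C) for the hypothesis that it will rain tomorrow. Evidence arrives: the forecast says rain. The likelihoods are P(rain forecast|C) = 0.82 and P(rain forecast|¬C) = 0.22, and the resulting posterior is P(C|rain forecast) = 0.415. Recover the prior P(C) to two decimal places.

P(C) = 0.16

In odds form, posterior odds = prior odds × likelihood ratio, so prior odds = posterior odds ÷ LR.
Posterior odds = 0.415/(1−0.415) = 0.7094. LR = 0.82/0.22 = 3.7273.
Prior odds = 0.7094/3.7273 = 0.1903, so P(C) = 0.1903/(1+0.1903) ≈ 0.16.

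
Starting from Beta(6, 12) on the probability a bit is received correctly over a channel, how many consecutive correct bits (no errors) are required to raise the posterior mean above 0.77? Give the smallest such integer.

k = 35

After k correct bits and 0 errors the posterior is Beta(6+k, 12), with mean (6+k)/(6+12+k).
Set (6+k)/(18+k) > 0.77 and solve: k > (0.77·18 − 6)/(1 − 0.77) = 34.174.
The smallest integer exceeding 34.174 is 35, and checking k=35: (41)/(53) = 0.7736 > 0.77.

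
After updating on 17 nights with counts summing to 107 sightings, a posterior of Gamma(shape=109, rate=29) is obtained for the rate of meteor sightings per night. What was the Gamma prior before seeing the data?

Gamma–Poisson conjugacy: posterior shape = α + Σxᵢ, posterior rate = β + n.
So α = 109 − 107 = 2 and β = 29 − 17 = 12.

Gamma(shape=2, rate=12)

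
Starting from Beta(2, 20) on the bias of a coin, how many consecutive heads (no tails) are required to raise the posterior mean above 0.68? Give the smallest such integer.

k = 41

After k heads and 0 tails the posterior is Beta(2+k, 20), with mean (2+k)/(2+20+k).
Set (2+k)/(22+k) > 0.68 and solve: k > (0.68·22 − 2)/(1 − 0.68) = 40.500.
The smallest integer exceeding 40.500 is 41, and checking k=41: (43)/(63) = 0.6825 > 0.68.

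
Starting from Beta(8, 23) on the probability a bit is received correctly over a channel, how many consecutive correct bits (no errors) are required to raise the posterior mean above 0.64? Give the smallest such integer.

k = 33

After k correct bits and 0 errors the posterior is Beta(8+k, 23), with mean (8+k)/(8+23+k).
Set (8+k)/(31+k) > 0.64 and solve: k > (0.64·31 − 8)/(1 − 0.64) = 32.889.
The smallest integer exceeding 32.889 is 33.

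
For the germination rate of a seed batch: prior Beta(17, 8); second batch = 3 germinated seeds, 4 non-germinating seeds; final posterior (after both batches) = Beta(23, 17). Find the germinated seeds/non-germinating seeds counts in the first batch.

Because Beta–binomial updating is additive in the counts, the combined data contributed (α_post−α_prior, β_post−β_prior) successes and failures.
Total across both batches: 23−17=6 germinated seeds, 17−8=9 non-germinating seeds.
Subtract the second batch: 6−3=3 germinated seeds and 9−4=5 non-germinating seeds.

3 germinated seeds and 5 non-germinating seeds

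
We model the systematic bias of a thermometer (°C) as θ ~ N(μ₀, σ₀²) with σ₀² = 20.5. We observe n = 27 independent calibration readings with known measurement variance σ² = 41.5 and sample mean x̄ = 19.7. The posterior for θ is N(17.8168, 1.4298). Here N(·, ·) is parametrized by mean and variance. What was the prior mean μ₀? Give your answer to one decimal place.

μ₀ = -7.3

With known observation variance, the Normal–Normal posterior has precision τ_n = τ₀ + n/σ² and mean μ_n = (τ₀μ₀ + (n/σ²)x̄)/τ_n.
Here τ₀ = 1/20.5 = 0.048780 and τ_data = 27/41.5 = 0.650602, so τ_n = 0.699382.
Rearranging for μ₀: μ₀ = (μ_n·τ_n − τ_data·x̄)/τ₀ = (17.8168·0.699382 − 0.650602·19.7) / 0.048780 = -0.356110/0.048780 ≈ -7.3.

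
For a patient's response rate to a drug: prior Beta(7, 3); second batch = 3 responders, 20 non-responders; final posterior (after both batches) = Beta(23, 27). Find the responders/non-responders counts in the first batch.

Because Beta–binomial updating is additive in the counts, the combined data contributed (α_post−α_prior, β_post−β_prior) successes and failures.
Total across both batches: 23−7=16 responders, 27−3=24 non-responders.
Subtract the second batch: 16−3=13 responders and 24−20=4 non-responders.

13 responders and 4 non-responders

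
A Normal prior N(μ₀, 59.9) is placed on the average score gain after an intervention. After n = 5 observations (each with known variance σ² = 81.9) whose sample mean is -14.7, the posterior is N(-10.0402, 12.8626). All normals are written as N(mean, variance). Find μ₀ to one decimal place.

The posterior mean is a precision-weighted average: μ_n = (τ₀μ₀ + τ_data·x̄)/(τ₀+τ_data), with τ₀=1/σ₀² and τ_data=n/σ².
Here τ₀ = 1/59.9 = 0.016694 and τ_data = 5/81.9 = 0.061050, so τ_n = 0.077744.
Rearranging for μ₀: μ₀ = (μ_n·τ_n − τ_data·x̄)/τ₀ = (-10.0402·0.077744 − 0.061050·-14.7) / 0.016694 = 0.116870/0.016694 ≈ 7.0.

μ₀ = 7.0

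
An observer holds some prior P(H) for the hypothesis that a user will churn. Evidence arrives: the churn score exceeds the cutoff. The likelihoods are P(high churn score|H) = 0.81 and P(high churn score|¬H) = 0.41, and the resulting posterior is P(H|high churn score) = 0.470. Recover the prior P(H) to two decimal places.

In odds form, posterior odds = prior odds × likelihood ratio, so prior odds = posterior odds ÷ LR.
Posterior odds = 0.470/(1−0.470) = 0.8868. LR = 0.81/0.41 = 1.9756.
Prior odds = 0.8868/1.9756 = 0.4489, so P(H) = 0.4489/(1+0.4489) ≈ 0.31.

P(H) = 0.31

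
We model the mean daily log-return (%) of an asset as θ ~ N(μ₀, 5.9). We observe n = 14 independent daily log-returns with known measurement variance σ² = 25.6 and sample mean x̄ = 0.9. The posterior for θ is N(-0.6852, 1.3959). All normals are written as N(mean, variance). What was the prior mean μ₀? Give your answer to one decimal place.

μ₀ = -5.8

The posterior mean is a precision-weighted average: μ_n = (τ₀μ₀ + τ_data·x̄)/(τ₀+τ_data), with τ₀=1/σ₀² and τ_data=n/σ².
Here τ₀ = 1/5.9 = 0.169492 and τ_data = 14/25.6 = 0.546875, so τ_n = 0.716367.
Rearranging for μ₀: μ₀ = (μ_n·τ_n − τ_data·x̄)/τ₀ = (-0.6852·0.716367 − 0.546875·0.9) / 0.169492 = -0.983042/0.169492 ≈ -5.8.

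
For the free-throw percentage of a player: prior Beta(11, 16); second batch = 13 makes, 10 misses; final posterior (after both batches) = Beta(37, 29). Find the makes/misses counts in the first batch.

Because Beta–binomial updating is additive in the counts, the combined data contributed (α_post−α_prior, β_post−β_prior) successes and failures.
Total across both batches: 37−11=26 makes, 29−16=13 misses.
Subtract the second batch: 26−13=13 makes and 13−10=3 misses.

13 makes and 3 misses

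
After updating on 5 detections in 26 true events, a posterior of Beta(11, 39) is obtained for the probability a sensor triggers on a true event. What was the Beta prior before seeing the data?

A Beta(α, β) prior with s successes and f failures in binomial data gives a Beta(α+s, β+f) posterior.
So α = 11 − 5 = 6 and β = 39 − 21 = 18.

Beta(6, 18)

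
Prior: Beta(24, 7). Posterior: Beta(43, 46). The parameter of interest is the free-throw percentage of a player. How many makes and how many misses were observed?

Beta is conjugate to the binomial likelihood: posterior = Beta(a+s, b+f).
Match parameters: s=43−24=19, f=46−7=39.

19 makes and 39 misses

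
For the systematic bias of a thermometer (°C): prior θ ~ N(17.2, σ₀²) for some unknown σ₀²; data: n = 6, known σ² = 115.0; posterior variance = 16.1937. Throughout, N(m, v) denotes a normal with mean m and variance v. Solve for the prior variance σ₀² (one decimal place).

σ₀² = 104.4

Posterior precision equals prior precision plus data precision: 1/σ_n² = 1/σ₀² + n/σ².
So 1/σ₀² = 1/16.1937 − 6/115.0 = 0.061752 − 0.052174 = 0.009578.
Hence σ₀² = 1/0.009578 ≈ 104.4.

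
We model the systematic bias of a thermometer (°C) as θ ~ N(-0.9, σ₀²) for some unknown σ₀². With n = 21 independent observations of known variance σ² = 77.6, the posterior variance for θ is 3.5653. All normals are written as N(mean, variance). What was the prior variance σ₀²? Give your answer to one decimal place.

Posterior precision equals prior precision plus data precision: 1/σ_n² = 1/σ₀² + n/σ².
So 1/σ₀² = 1/3.5653 − 21/77.6 = 0.280481 − 0.270619 = 0.009862.
Hence σ₀² = 1/0.009862 ≈ 101.4.

σ₀² = 101.4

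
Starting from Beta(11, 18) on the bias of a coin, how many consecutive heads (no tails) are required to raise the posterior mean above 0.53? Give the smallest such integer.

After k heads and 0 tails the posterior is Beta(11+k, 18), with mean (11+k)/(11+18+k).
Set (11+k)/(29+k) > 0.53 and solve: k > (0.53·29 − 11)/(1 − 0.53) = 9.298.
The smallest integer exceeding 9.298 is 10, and checking k=10: (21)/(39) = 0.5385 > 0.53.

k = 10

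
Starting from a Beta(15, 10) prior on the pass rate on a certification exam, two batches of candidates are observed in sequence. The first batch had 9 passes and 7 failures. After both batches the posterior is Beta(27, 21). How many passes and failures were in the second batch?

3 passes and 4 failures

Sequential conjugate updates are equivalent to a single update on the pooled data, so total successes = posterior α − prior α and total failures = posterior β − prior β.
Total across both batches: 27−15=12 passes, 21−10=11 failures.
Subtract the first batch: 12−9=3 passes and 11−7=4 failures.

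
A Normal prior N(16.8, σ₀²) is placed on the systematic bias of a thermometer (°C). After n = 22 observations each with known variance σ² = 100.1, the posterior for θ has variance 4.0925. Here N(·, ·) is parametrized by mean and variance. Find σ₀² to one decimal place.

σ₀² = 40.7

Posterior precision equals prior precision plus data precision: 1/σ_n² = 1/σ₀² + n/σ².
So 1/σ₀² = 1/4.0925 − 22/100.1 = 0.244349 − 0.219780 = 0.024569.
Hence σ₀² = 1/0.024569 ≈ 40.7.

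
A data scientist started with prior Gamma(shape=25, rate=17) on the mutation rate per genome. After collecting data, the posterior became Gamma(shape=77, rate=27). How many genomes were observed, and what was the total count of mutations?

n = 10 genomes with total 52 mutations

Gamma–Poisson conjugacy: posterior shape = α + Σxᵢ, posterior rate = β + n.
Matching: Σxᵢ = 77 − 25 = 52 and n = 27 − 17 = 10.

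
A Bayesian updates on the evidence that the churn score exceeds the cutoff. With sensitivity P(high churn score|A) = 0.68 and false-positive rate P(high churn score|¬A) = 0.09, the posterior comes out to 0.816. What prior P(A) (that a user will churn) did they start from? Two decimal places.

In odds form, posterior odds = prior odds × likelihood ratio, so prior odds = posterior odds ÷ LR.
Posterior odds = 0.816/(1−0.816) = 4.4348. LR = 0.68/0.09 = 7.5556.
Prior odds = 4.4348/7.5556 = 0.5870, so P(A) = 0.5870/(1+0.5870) ≈ 0.37.

P(A) = 0.37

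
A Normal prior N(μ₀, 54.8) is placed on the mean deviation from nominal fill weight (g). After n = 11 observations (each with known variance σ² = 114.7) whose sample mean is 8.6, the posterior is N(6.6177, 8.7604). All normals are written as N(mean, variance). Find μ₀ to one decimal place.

The posterior mean is a precision-weighted average: μ_n = (τ₀μ₀ + τ_data·x̄)/(τ₀+τ_data), with τ₀=1/σ₀² and τ_data=n/σ².
Here τ₀ = 1/54.8 = 0.018248 and τ_data = 11/114.7 = 0.095902, so τ_n = 0.114150.
Rearranging for μ₀: μ₀ = (μ_n·τ_n − τ_data·x̄)/τ₀ = (6.6177·0.114150 − 0.095902·8.6) / 0.018248 = -0.069347/0.018248 ≈ -3.8.

μ₀ = -3.8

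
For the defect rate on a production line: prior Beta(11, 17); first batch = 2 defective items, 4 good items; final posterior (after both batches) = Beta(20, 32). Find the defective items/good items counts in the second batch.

Sequential conjugate updates are equivalent to a single update on the pooled data, so total successes = posterior α − prior α and total failures = posterior β − prior β.
Total across both batches: 20−11=9 defective items, 32−17=15 good items.
Subtract the first batch: 9−2=7 defective items and 15−4=11 good items.

7 defective items and 11 good items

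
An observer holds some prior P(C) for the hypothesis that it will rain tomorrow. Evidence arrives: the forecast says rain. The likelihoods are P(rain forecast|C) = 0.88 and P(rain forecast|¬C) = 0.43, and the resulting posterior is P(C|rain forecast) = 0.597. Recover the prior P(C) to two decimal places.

Bayes' rule in odds form gives O(C|E) = O(C)·[P(E|C)/P(E|¬C)], hence O(C) = O(C|E)/LR.
Posterior odds = 0.597/(1−0.597) = 1.4814. LR = 0.88/0.43 = 2.0465.
Prior odds = 1.4814/2.0465 = 0.7239, so P(C) = 0.7239/(1+0.7239) ≈ 0.42.

P(C) = 0.42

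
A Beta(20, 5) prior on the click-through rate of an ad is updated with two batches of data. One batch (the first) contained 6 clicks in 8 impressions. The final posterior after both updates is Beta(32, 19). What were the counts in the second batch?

Because Beta–binomial updating is additive in the counts, the combined data contributed (α_post−α_prior, β_post−β_prior) successes and failures.
Total across both batches: 32−20=12 clicks, 19−5=14 non-clicks.
Subtract the first batch: 12−6=6 clicks and 14−2=12 non-clicks.

6 clicks and 12 non-clicks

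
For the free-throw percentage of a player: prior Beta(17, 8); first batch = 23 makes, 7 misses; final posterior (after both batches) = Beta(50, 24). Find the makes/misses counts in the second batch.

10 makes and 9 misses

Sequential conjugate updates are equivalent to a single update on the pooled data, so total successes = posterior α − prior α and total failures = posterior β − prior β.
Total across both batches: 50−17=33 makes, 24−8=16 misses.
Subtract the first batch: 33−23=10 makes and 16−7=9 misses.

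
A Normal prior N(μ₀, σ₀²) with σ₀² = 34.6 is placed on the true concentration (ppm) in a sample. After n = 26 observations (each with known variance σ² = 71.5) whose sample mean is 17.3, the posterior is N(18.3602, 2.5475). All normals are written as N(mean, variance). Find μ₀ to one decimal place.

μ₀ = 31.7

With known observation variance, the Normal–Normal posterior has precision τ_n = τ₀ + n/σ² and mean μ_n = (τ₀μ₀ + (n/σ²)x̄)/τ_n.
Here τ₀ = 1/34.6 = 0.028902 and τ_data = 26/71.5 = 0.363636, so τ_n = 0.392538.
Rearranging for μ₀: μ₀ = (μ_n·τ_n − τ_data·x̄)/τ₀ = (18.3602·0.392538 − 0.363636·17.3) / 0.028902 = 0.916173/0.028902 ≈ 31.7.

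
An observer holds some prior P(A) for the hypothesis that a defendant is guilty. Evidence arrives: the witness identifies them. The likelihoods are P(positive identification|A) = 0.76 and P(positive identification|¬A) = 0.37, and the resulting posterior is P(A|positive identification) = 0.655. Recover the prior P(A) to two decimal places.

P(A) = 0.48

Bayes' rule in odds form gives O(A|E) = O(A)·[P(E|A)/P(E|¬A)], hence O(A) = O(A|E)/LR.
Posterior odds = 0.655/(1−0.655) = 1.8986. LR = 0.76/0.37 = 2.0541.
Prior odds = 1.8986/2.0541 = 0.9243, so P(A) = 0.9243/(1+0.9243) ≈ 0.48.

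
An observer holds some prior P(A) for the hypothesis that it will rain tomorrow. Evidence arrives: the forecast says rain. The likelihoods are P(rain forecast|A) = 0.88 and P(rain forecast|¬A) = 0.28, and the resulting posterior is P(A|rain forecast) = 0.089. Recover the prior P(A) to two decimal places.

P(A) = 0.03

Bayes' rule in odds form gives O(A|E) = O(A)·[P(E|A)/P(E|¬A)], hence O(A) = O(A|E)/LR.
Posterior odds = 0.089/(1−0.089) = 0.0977. LR = 0.88/0.28 = 3.1429.
Prior odds = 0.0977/3.1429 = 0.0311, so P(A) = 0.0311/(1+0.0311) ≈ 0.03.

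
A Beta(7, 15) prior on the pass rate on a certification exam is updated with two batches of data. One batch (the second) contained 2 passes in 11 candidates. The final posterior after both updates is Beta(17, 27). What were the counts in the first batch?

8 passes and 3 failures

Sequential conjugate updates are equivalent to a single update on the pooled data, so total successes = posterior α − prior α and total failures = posterior β − prior β.
Total across both batches: 17−7=10 passes, 27−15=12 failures.
Subtract the second batch: 10−2=8 passes and 12−9=3 failures.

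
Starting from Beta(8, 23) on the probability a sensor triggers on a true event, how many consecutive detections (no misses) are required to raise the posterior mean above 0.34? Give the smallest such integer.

After k detections and 0 misses the posterior is Beta(8+k, 23), with mean (8+k)/(8+23+k).
Set (8+k)/(31+k) > 0.34 and solve: k > (0.34·31 − 8)/(1 − 0.34) = 3.848.
The smallest integer exceeding 3.848 is 4, and checking k=4: (12)/(35) = 0.3429 > 0.34.

k = 4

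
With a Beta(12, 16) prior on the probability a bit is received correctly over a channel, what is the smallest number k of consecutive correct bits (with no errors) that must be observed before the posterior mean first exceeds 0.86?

k = 87

After k correct bits and 0 errors the posterior is Beta(12+k, 16), with mean (12+k)/(12+16+k).
Set (12+k)/(28+k) > 0.86 and solve: k > (0.86·28 − 12)/(1 − 0.86) = 86.286.
The smallest integer exceeding 86.286 is 87, and checking k=87: (99)/(115) = 0.8609 > 0.86.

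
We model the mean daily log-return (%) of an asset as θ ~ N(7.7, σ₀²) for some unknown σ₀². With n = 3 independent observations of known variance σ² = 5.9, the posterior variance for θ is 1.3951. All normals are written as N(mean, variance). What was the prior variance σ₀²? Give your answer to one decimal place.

Posterior precision equals prior precision plus data precision: 1/σ_n² = 1/σ₀² + n/σ².
So 1/σ₀² = 1/1.3951 − 3/5.9 = 0.716794 − 0.508475 = 0.208319.
Hence σ₀² = 1/0.208319 ≈ 4.8.

σ₀² = 4.8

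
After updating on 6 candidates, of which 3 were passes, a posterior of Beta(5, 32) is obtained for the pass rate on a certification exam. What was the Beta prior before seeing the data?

A Beta(α, β) prior with s successes and f failures in binomial data gives a Beta(α+s, β+f) posterior.
Subtract the data counts: 5−3=2, 32−3=29.

Beta(2, 29)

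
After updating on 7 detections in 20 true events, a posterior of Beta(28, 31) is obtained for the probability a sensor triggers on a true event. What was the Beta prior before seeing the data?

Under Beta–binomial conjugacy the posterior parameters are (a+s, b+f).
So a = 28 − 7 = 21 and b = 31 − 13 = 18.

Beta(21, 18)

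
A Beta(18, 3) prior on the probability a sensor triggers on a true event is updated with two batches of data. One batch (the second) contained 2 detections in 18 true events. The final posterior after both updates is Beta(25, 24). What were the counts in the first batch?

5 detections and 5 misses

Sequential conjugate updates are equivalent to a single update on the pooled data, so total successes = posterior α − prior α and total failures = posterior β − prior β.
Total across both batches: 25−18=7 detections, 24−3=21 misses.
Subtract the second batch: 7−2=5 detections and 21−16=5 misses.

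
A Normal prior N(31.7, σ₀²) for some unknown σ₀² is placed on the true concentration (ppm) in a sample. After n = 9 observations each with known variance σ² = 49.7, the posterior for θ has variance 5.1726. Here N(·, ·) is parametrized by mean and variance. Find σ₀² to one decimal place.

For the Normal–Normal model with known σ², precisions add: τ_n = τ₀ + n/σ².
So 1/σ₀² = 1/5.1726 − 9/49.7 = 0.193326 − 0.181087 = 0.012239.
Hence σ₀² = 1/0.012239 ≈ 81.7.

σ₀² = 81.7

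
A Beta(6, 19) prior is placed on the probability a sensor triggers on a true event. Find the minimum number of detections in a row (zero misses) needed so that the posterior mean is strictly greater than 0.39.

k = 7

After k detections and 0 misses the posterior is Beta(6+k, 19), with mean (6+k)/(6+19+k).
Set (6+k)/(25+k) > 0.39 and solve: k > (0.39·25 − 6)/(1 − 0.39) = 6.148.
The smallest integer exceeding 6.148 is 7, and checking k=7: (13)/(32) = 0.4062 > 0.39.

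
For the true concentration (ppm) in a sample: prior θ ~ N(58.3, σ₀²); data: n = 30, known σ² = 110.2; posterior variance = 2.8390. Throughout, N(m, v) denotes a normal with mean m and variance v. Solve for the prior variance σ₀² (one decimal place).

σ₀² = 12.5

Posterior precision equals prior precision plus data precision: 1/σ_n² = 1/σ₀² + n/σ².
So 1/σ₀² = 1/2.8390 − 30/110.2 = 0.352237 − 0.272232 = 0.080005.
Hence σ₀² = 1/0.080005 ≈ 12.5.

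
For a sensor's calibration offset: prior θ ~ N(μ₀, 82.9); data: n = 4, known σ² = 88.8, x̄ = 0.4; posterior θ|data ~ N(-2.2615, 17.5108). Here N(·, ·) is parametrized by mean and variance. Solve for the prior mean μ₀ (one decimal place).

The posterior mean is a precision-weighted average: μ_n = (τ₀μ₀ + τ_data·x̄)/(τ₀+τ_data), with τ₀=1/σ₀² and τ_data=n/σ².
Here τ₀ = 1/82.9 = 0.012063 and τ_data = 4/88.8 = 0.045045, so τ_n = 0.057108.
Rearranging for μ₀: μ₀ = (μ_n·τ_n − τ_data·x̄)/τ₀ = (-2.2615·0.057108 − 0.045045·0.4) / 0.012063 = -0.147168/0.012063 ≈ -12.2.

μ₀ = -12.2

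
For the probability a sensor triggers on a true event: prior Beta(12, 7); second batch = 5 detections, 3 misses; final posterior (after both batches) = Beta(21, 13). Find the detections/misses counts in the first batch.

4 detections and 3 misses

Because Beta–binomial updating is additive in the counts, the combined data contributed (α_post−α_prior, β_post−β_prior) successes and failures.
Total across both batches: 21−12=9 detections, 13−7=6 misses.
Subtract the second batch: 9−5=4 detections and 6−3=3 misses.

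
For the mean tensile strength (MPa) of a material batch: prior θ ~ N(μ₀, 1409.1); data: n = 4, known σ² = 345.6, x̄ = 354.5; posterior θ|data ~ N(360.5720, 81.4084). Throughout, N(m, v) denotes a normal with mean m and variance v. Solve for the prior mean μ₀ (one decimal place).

μ₀ = 459.6

With known observation variance, the Normal–Normal posterior has precision τ_n = τ₀ + n/σ² and mean μ_n = (τ₀μ₀ + (n/σ²)x̄)/τ_n.
Here τ₀ = 1/1409.1 = 0.000710 and τ_data = 4/345.6 = 0.011574, so τ_n = 0.012284.
Rearranging for μ₀: μ₀ = (μ_n·τ_n − τ_data·x̄)/τ₀ = (360.5720·0.012284 − 0.011574·354.5) / 0.000710 = 0.326283/0.000710 ≈ 459.6.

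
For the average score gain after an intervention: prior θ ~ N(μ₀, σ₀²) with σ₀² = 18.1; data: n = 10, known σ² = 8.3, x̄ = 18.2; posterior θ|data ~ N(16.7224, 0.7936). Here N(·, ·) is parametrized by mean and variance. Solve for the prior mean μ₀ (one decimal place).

μ₀ = -15.5

With known observation variance, the Normal–Normal posterior has precision τ_n = τ₀ + n/σ² and mean μ_n = (τ₀μ₀ + (n/σ²)x̄)/τ_n.
Here τ₀ = 1/18.1 = 0.055249 and τ_data = 10/8.3 = 1.204819, so τ_n = 1.260068.
Rearranging for μ₀: μ₀ = (μ_n·τ_n − τ_data·x̄)/τ₀ = (16.7224·1.260068 − 1.204819·18.2) / 0.055249 = -0.856345/0.055249 ≈ -15.5.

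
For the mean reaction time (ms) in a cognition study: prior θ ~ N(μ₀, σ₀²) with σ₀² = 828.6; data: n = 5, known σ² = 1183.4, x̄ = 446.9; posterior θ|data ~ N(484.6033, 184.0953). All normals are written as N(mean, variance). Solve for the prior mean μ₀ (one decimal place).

The posterior mean is a precision-weighted average: μ_n = (τ₀μ₀ + τ_data·x̄)/(τ₀+τ_data), with τ₀=1/σ₀² and τ_data=n/σ².
Here τ₀ = 1/828.6 = 0.001207 and τ_data = 5/1183.4 = 0.004225, so τ_n = 0.005432.
Rearranging for μ₀: μ₀ = (μ_n·τ_n − τ_data·x̄)/τ₀ = (484.6033·0.005432 − 0.004225·446.9) / 0.001207 = 0.744213/0.001207 ≈ 616.6.

μ₀ = 616.6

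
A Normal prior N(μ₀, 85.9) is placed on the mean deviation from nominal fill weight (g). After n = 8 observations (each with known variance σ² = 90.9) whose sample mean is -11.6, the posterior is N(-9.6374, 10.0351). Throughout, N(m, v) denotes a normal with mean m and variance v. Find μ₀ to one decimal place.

With known observation variance, the Normal–Normal posterior has precision τ_n = τ₀ + n/σ² and mean μ_n = (τ₀μ₀ + (n/σ²)x̄)/τ_n.
Here τ₀ = 1/85.9 = 0.011641 and τ_data = 8/90.9 = 0.088009, so τ_n = 0.099650.
Rearranging for μ₀: μ₀ = (μ_n·τ_n − τ_data·x̄)/τ₀ = (-9.6374·0.099650 − 0.088009·-11.6) / 0.011641 = 0.060537/0.011641 ≈ 5.2.

μ₀ = 5.2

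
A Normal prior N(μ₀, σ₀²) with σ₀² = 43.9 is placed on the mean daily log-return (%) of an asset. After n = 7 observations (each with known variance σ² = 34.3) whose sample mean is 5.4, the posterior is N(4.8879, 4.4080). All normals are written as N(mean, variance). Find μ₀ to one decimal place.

With known observation variance, the Normal–Normal posterior has precision τ_n = τ₀ + n/σ² and mean μ_n = (τ₀μ₀ + (n/σ²)x̄)/τ_n.
Here τ₀ = 1/43.9 = 0.022779 and τ_data = 7/34.3 = 0.204082, so τ_n = 0.226861.
Rearranging for μ₀: μ₀ = (μ_n·τ_n − τ_data·x̄)/τ₀ = (4.8879·0.226861 − 0.204082·5.4) / 0.022779 = 0.006831/0.022779 ≈ 0.3.

μ₀ = 0.3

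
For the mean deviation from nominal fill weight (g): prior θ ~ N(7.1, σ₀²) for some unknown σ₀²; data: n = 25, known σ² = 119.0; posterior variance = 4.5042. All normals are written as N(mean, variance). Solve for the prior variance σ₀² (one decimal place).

σ₀² = 83.8

Posterior precision equals prior precision plus data precision: 1/σ_n² = 1/σ₀² + n/σ².
So 1/σ₀² = 1/4.5042 − 25/119.0 = 0.222015 − 0.210084 = 0.011931.
Hence σ₀² = 1/0.011931 ≈ 83.8.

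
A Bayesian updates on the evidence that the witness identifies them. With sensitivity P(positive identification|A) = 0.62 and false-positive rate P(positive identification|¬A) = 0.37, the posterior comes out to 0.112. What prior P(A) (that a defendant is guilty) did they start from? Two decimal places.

P(A) = 0.07

In odds form, posterior odds = prior odds × likelihood ratio, so prior odds = posterior odds ÷ LR.
Posterior odds = 0.112/(1−0.112) = 0.1261. LR = 0.62/0.37 = 1.6757.
Prior odds = 0.1261/1.6757 = 0.0753, so P(A) = 0.0753/(1+0.0753) ≈ 0.07.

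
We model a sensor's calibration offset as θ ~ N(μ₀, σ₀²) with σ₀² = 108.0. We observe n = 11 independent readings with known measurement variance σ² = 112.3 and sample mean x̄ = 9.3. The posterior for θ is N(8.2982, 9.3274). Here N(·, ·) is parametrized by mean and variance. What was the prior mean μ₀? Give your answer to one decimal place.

μ₀ = -2.3

With known observation variance, the Normal–Normal posterior has precision τ_n = τ₀ + n/σ² and mean μ_n = (τ₀μ₀ + (n/σ²)x̄)/τ_n.
Here τ₀ = 1/108.0 = 0.009259 and τ_data = 11/112.3 = 0.097952, so τ_n = 0.107211.
Rearranging for μ₀: μ₀ = (μ_n·τ_n − τ_data·x̄)/τ₀ = (8.2982·0.107211 − 0.097952·9.3) / 0.009259 = -0.021295/0.009259 ≈ -2.3.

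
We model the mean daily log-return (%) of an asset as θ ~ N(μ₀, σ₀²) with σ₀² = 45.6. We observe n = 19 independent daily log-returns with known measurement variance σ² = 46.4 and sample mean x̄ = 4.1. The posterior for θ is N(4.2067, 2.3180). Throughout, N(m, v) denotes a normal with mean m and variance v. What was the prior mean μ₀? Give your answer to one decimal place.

With known observation variance, the Normal–Normal posterior has precision τ_n = τ₀ + n/σ² and mean μ_n = (τ₀μ₀ + (n/σ²)x̄)/τ_n.
Here τ₀ = 1/45.6 = 0.021930 and τ_data = 19/46.4 = 0.409483, so τ_n = 0.431413.
Rearranging for μ₀: μ₀ = (μ_n·τ_n − τ_data·x̄)/τ₀ = (4.2067·0.431413 − 0.409483·4.1) / 0.021930 = 0.135945/0.021930 ≈ 6.2.

μ₀ = 6.2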